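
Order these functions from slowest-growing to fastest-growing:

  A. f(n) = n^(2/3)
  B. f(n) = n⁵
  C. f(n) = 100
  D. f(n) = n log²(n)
C < A < D < B

Comparing growth rates:
C = 100 is O(1)
A = n^(2/3) is O(n^(2/3))
D = n log²(n) is O(n log² n)
B = n⁵ is O(n⁵)

Therefore, the order from slowest to fastest is: C < A < D < B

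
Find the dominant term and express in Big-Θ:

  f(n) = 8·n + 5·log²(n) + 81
Θ(n)

Order the terms by growth rate: 81 ≺ 5·log²(n) ≺ 8·n.
The fastest-growing term 8·n dominates as n → ∞; dropping its constant factor gives Θ(n).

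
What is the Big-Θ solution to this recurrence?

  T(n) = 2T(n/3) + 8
Θ(n^log₃(2))

Master Theorem: a = 2, b = 3, f(n) = 8.
Compute the critical exponent d = log₃(2) = 0.631.
Compare f(n) = Θ(1) against n^d:
  k = 0 < d = 0.631, so f(n) = O(n^(d-ε)) — Case 1.
  The recursion cost dominates: T(n) = Θ(n^d) = Θ(n^log₃(2)).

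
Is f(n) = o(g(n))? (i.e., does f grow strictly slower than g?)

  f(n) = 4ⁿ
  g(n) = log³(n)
False

f(n) = 4ⁿ is O(4ⁿ), and g(n) = log³(n) is O(log³ n).
Since O(4ⁿ) grows faster than or equal to O(log³ n), f(n) = o(g(n)) is false.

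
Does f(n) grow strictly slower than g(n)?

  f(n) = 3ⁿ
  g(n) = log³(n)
False

f(n) = 3ⁿ is O(3ⁿ), and g(n) = log³(n) is O(log³ n).
Since O(3ⁿ) grows faster than or equal to O(log³ n), f(n) = o(g(n)) is false.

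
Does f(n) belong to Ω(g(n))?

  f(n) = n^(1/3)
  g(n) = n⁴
False

f(n) = n^(1/3) is O(n^(1/3)), and g(n) = n⁴ is O(n⁴).
Since O(n^(1/3)) grows slower than O(n⁴), f(n) = Ω(g(n)) is false.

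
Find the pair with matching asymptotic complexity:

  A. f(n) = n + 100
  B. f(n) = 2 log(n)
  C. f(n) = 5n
A and C

Examining each function:
  A. n + 100 is O(n)
  B. 2 log(n) is O(log n)
  C. 5n is O(n)

Functions A and C both have the same complexity class.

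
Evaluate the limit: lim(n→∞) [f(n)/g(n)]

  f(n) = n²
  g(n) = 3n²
1/3

Since n² and 3n² have the same growth rate (O(n²)),
the ratio converges to a constant: 1/3.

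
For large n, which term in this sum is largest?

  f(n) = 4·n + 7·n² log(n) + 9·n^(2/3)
7·n² log(n)

Looking at each term:
  - 4·n is O(n)
  - 7·n² log(n) is O(n² log n)
  - 9·n^(2/3) is O(n^(2/3))

The term 7·n² log(n) (O(n² log n)) grows fastest and dominates all others.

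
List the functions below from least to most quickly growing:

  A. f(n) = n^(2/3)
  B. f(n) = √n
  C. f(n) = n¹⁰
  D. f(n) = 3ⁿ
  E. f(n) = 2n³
B < A < E < C < D

Comparing growth rates:
B = √n is O(√n)
A = n^(2/3) is O(n^(2/3))
E = 2n³ is O(n³)
C = n¹⁰ is O(n¹⁰)
D = 3ⁿ is O(3ⁿ)

Therefore, the order from slowest to fastest is: B < A < E < C < D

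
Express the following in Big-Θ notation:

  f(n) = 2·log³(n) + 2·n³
Θ(n³)

Order the terms by growth rate: 2·log³(n) ≺ 2·n³.
The fastest-growing term 2·n³ dominates as n → ∞; dropping its constant factor gives Θ(n³).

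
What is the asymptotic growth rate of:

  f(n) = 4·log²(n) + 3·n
Θ(n)

Order the terms by growth rate: 4·log²(n) ≺ 3·n.
The fastest-growing term 3·n dominates as n → ∞; dropping its constant factor gives Θ(n).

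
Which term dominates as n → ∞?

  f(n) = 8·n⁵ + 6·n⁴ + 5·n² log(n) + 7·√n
8·n⁵

Looking at each term:
  - 8·n⁵ is O(n⁵)
  - 6·n⁴ is O(n⁴)
  - 5·n² log(n) is O(n² log n)
  - 7·√n is O(√n)

The term 8·n⁵ (O(n⁵)) grows fastest and dominates all others.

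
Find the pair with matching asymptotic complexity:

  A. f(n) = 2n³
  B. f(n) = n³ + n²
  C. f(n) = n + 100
A and B

Examining each function:
  A. 2n³ is O(n³)
  B. n³ + n² is O(n³)
  C. n + 100 is O(n)

Functions A and B both have the same complexity class.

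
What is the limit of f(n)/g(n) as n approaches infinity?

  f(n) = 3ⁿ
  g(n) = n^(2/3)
∞

Since 3ⁿ (O(3ⁿ)) grows faster than n^(2/3) (O(n^(2/3))),
the ratio f(n)/g(n) → ∞ as n → ∞.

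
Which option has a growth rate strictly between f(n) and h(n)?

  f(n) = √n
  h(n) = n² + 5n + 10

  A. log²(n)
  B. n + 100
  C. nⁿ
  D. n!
B

We need g(n) with √n = o(g(n)) and g(n) = o(n² + 5n + 10), i.e. O(√n) ≺ g ≺ O(n²).
Check each option:
  A. log²(n) — O(log² n) does not grow strictly faster than f(n)
  B. n + 100 — O(n) is strictly between O(√n) and O(n²) ✓
  C. nⁿ — O(nⁿ) does not grow strictly slower than h(n)
  D. n! — O(n!) does not grow strictly slower than h(n)

Only option B (n + 100) lies strictly between.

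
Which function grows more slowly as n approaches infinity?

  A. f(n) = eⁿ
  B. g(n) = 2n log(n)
B

f(n) = eⁿ is O(eⁿ), while g(n) = 2n log(n) is O(n log n).
Since O(n log n) grows slower than O(eⁿ), g(n) is dominated.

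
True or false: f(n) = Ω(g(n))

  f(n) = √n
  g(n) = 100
True

f(n) = √n is O(√n), and g(n) = 100 is O(1).
Since O(√n) grows at least as fast as O(1), f(n) = Ω(g(n)) is true.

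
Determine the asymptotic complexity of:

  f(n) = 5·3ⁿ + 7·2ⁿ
O(3ⁿ)

The dominant term in 5·3ⁿ + 7·2ⁿ is 5·3ⁿ, which is Θ(3ⁿ).
Lower-order terms (7·2ⁿ) are asymptotically negligible.
Constants are absorbed, so the tightest bound is O(3ⁿ).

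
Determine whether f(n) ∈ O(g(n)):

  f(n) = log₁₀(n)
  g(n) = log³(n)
True

f(n) = log₁₀(n) is O(log n), and g(n) = log³(n) is O(log³ n).
Since O(log n) ⊆ O(log³ n) (f grows no faster than g), f(n) = O(g(n)) is true.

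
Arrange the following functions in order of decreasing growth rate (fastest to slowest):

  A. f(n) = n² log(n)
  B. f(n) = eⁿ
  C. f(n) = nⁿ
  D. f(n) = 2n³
C > B > D > A

Comparing growth rates:
C = nⁿ is O(nⁿ)
B = eⁿ is O(eⁿ)
D = 2n³ is O(n³)
A = n² log(n) is O(n² log n)

Therefore, the order from fastest to slowest is: C > B > D > A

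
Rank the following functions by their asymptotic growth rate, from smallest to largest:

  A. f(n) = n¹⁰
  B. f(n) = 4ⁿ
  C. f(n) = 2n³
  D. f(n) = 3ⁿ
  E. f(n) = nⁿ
C < A < D < B < E

Comparing growth rates:
C = 2n³ is O(n³)
A = n¹⁰ is O(n¹⁰)
D = 3ⁿ is O(3ⁿ)
B = 4ⁿ is O(4ⁿ)
E = nⁿ is O(nⁿ)

Therefore, the order from slowest to fastest is: C < A < D < B < E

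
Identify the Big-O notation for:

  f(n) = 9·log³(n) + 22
O(log³ n)

The dominant term in 9·log³(n) + 22 is 9·log³(n), which is Θ(log³ n).
Lower-order terms (22) are asymptotically negligible.
Constants are absorbed, so the tightest bound is O(log³ n).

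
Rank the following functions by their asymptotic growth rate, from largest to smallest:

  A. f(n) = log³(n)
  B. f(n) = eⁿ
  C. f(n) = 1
B > A > C

Comparing growth rates:
B = eⁿ is O(eⁿ)
A = log³(n) is O(log³ n)
C = 1 is O(1)

Therefore, the order from fastest to slowest is: B > A > C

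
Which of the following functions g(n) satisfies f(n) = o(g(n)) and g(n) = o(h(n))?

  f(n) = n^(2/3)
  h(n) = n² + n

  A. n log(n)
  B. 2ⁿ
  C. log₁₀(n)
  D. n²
A

We need g(n) with n^(2/3) = o(g(n)) and g(n) = o(n² + n), i.e. O(n^(2/3)) ≺ g ≺ O(n²).
Check each option:
  A. n log(n) — O(n log n) is strictly between O(n^(2/3)) and O(n²) ✓
  B. 2ⁿ — O(2ⁿ) does not grow strictly slower than h(n)
  C. log₁₀(n) — O(log n) does not grow strictly faster than f(n)
  D. n² — O(n²) does not grow strictly slower than h(n)

Only option A (n log(n)) lies strictly between.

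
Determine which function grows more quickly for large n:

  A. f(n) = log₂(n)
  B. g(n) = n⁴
B

f(n) = log₂(n) is O(log n), while g(n) = n⁴ is O(n⁴).
Since O(n⁴) grows faster than O(log n), g(n) dominates.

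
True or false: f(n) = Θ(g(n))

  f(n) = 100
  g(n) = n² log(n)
False

f(n) = 100 is O(1), and g(n) = n² log(n) is O(n² log n).
Since they have different growth rates, f(n) = Θ(g(n)) is false.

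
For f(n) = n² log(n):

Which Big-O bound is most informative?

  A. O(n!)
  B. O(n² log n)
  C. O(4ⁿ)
B

f(n) = n² log(n) is O(n² log n).
All listed options are valid Big-O bounds (upper bounds),
but O(n² log n) is the tightest (smallest valid bound).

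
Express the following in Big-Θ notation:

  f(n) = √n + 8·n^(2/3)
Θ(n^(2/3))

Order the terms by growth rate: √n ≺ 8·n^(2/3).
The fastest-growing term 8·n^(2/3) dominates as n → ∞; dropping its constant factor gives Θ(n^(2/3)).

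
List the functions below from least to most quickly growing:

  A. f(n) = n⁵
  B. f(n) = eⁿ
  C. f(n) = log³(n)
C < A < B

Comparing growth rates:
C = log³(n) is O(log³ n)
A = n⁵ is O(n⁵)
B = eⁿ is O(eⁿ)

Therefore, the order from slowest to fastest is: C < A < B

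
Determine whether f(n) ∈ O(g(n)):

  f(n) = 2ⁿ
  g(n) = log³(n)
False

f(n) = 2ⁿ is O(2ⁿ), and g(n) = log³(n) is O(log³ n).
Since O(2ⁿ) grows faster than O(log³ n), f(n) = O(g(n)) is false.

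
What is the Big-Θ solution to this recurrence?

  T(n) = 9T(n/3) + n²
Θ(n² log n)

Master Theorem: a = 9, b = 3, f(n) = n².
Compute the critical exponent d = log₃(9) = 2.
Compare f(n) = Θ(n²) against n^d:
  k = 2 = d, so f(n) = Θ(n^d) — Case 2.
  Work is balanced across levels: T(n) = Θ(n^d log n) = Θ(n² log n).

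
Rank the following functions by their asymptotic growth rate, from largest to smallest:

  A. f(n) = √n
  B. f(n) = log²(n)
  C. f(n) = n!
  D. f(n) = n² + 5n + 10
C > D > A > B

Comparing growth rates:
C = n! is O(n!)
D = n² + 5n + 10 is O(n²)
A = √n is O(√n)
B = log²(n) is O(log² n)

Therefore, the order from fastest to slowest is: C > D > A > B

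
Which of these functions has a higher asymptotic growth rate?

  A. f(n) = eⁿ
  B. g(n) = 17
A

f(n) = eⁿ is O(eⁿ), while g(n) = 17 is O(1).
Since O(eⁿ) grows faster than O(1), f(n) dominates.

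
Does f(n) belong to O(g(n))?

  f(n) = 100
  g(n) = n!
True

f(n) = 100 is O(1), and g(n) = n! is O(n!).
Since O(1) ⊆ O(n!) (f grows no faster than g), f(n) = O(g(n)) is true.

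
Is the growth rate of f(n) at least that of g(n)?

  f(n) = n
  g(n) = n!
False

f(n) = n is O(n), and g(n) = n! is O(n!).
Since O(n) grows slower than O(n!), f(n) = Ω(g(n)) is false.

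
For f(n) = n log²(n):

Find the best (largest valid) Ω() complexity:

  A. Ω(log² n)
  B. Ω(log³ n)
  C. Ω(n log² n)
C

f(n) = n log²(n) is Ω(n log² n).
All listed options are valid Big-Ω bounds (lower bounds),
but Ω(n log² n) is the tightest (largest valid bound).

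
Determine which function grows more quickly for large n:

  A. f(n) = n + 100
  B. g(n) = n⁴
B

f(n) = n + 100 is O(n), while g(n) = n⁴ is O(n⁴).
Since O(n⁴) grows faster than O(n), g(n) dominates.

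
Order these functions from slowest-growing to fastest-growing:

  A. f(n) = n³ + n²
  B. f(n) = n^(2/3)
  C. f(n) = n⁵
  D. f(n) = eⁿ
B < A < C < D

Comparing growth rates:
B = n^(2/3) is O(n^(2/3))
A = n³ + n² is O(n³)
C = n⁵ is O(n⁵)
D = eⁿ is O(eⁿ)

Therefore, the order from slowest to fastest is: B < A < C < D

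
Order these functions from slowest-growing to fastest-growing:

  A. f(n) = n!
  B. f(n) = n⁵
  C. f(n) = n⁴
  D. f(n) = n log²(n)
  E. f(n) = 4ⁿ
D < C < B < E < A

Comparing growth rates:
D = n log²(n) is O(n log² n)
C = n⁴ is O(n⁴)
B = n⁵ is O(n⁵)
E = 4ⁿ is O(4ⁿ)
A = n! is O(n!)

Therefore, the order from slowest to fastest is: D < C < B < E < A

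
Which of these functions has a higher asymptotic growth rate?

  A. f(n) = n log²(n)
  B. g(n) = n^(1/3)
A

f(n) = n log²(n) is O(n log² n), while g(n) = n^(1/3) is O(n^(1/3)).
Since O(n log² n) grows faster than O(n^(1/3)), f(n) dominates.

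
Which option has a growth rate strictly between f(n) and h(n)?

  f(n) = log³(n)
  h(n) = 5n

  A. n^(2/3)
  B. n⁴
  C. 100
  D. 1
A

We need g(n) with log³(n) = o(g(n)) and g(n) = o(5n), i.e. O(log³ n) ≺ g ≺ O(n).
Check each option:
  A. n^(2/3) — O(n^(2/3)) is strictly between O(log³ n) and O(n) ✓
  B. n⁴ — O(n⁴) does not grow strictly slower than h(n)
  C. 100 — O(1) does not grow strictly faster than f(n)
  D. 1 — O(1) does not grow strictly faster than f(n)

Only option A (n^(2/3)) lies strictly between.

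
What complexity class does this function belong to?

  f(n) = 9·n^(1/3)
O(n^(1/3))

The dominant term in 9·n^(1/3) is 9·n^(1/3), which is Θ(n^(1/3)).
Constants are absorbed, so the tightest bound is O(n^(1/3)).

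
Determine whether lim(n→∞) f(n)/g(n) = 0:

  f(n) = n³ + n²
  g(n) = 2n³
False

f(n) = n³ + n² is O(n³), and g(n) = 2n³ is O(n³).
Since they have the same growth rate, f(n) = o(g(n)) is false.
(f = o(g) requires f to grow strictly slower, not equal.)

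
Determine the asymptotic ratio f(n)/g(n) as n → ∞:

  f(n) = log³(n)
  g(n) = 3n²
0

Since log³(n) (O(log³ n)) grows slower than 3n² (O(n²)),
the ratio f(n)/g(n) → 0 as n → ∞.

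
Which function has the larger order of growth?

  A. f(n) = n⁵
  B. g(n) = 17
A

f(n) = n⁵ is O(n⁵), while g(n) = 17 is O(1).
Since O(n⁵) grows faster than O(1), f(n) dominates.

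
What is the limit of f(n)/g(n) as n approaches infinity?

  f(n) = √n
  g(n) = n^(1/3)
∞

Since √n (O(√n)) grows faster than n^(1/3) (O(n^(1/3))),
the ratio f(n)/g(n) → ∞ as n → ∞.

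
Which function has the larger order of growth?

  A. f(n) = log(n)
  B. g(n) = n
B

f(n) = log(n) is O(log n), while g(n) = n is O(n).
Since O(n) grows faster than O(log n), g(n) dominates.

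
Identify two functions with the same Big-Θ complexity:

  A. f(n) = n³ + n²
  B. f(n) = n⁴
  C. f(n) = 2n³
A and C

Examining each function:
  A. n³ + n² is O(n³)
  B. n⁴ is O(n⁴)
  C. 2n³ is O(n³)

Functions A and C both have the same complexity class.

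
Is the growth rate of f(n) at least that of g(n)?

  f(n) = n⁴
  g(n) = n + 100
True

f(n) = n⁴ is O(n⁴), and g(n) = n + 100 is O(n).
Since O(n⁴) grows at least as fast as O(n), f(n) = Ω(g(n)) is true.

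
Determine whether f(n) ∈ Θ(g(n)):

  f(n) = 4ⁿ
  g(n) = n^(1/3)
False

f(n) = 4ⁿ is O(4ⁿ), and g(n) = n^(1/3) is O(n^(1/3)).
Since they have different growth rates, f(n) = Θ(g(n)) is false.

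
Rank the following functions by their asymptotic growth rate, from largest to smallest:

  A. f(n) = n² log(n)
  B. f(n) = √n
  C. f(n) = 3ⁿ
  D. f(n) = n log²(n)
C > A > D > B

Comparing growth rates:
C = 3ⁿ is O(3ⁿ)
A = n² log(n) is O(n² log n)
D = n log²(n) is O(n log² n)
B = √n is O(√n)

Therefore, the order from fastest to slowest is: C > A > D > B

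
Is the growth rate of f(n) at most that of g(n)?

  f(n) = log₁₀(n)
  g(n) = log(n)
True

f(n) = log₁₀(n) and g(n) = log(n) are both O(log n).
Big-O permits equal growth rates (f ≤ c·g for some c), so f(n) = O(g(n)) is true.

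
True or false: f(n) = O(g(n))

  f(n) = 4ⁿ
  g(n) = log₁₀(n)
False

f(n) = 4ⁿ is O(4ⁿ), and g(n) = log₁₀(n) is O(log n).
Since O(4ⁿ) grows faster than O(log n), f(n) = O(g(n)) is false.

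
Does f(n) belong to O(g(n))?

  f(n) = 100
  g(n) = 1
True

f(n) = 100 and g(n) = 1 are both O(1).
Big-O permits equal growth rates (f ≤ c·g for some c), so f(n) = O(g(n)) is true.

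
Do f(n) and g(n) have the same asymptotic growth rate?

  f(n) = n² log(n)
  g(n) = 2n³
False

f(n) = n² log(n) is O(n² log n), and g(n) = 2n³ is O(n³).
Since they have different growth rates, f(n) = Θ(g(n)) is false.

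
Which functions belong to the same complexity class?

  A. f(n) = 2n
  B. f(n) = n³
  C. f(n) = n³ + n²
B and C

Examining each function:
  A. 2n is O(n)
  B. n³ is O(n³)
  C. n³ + n² is O(n³)

Functions B and C both have the same complexity class.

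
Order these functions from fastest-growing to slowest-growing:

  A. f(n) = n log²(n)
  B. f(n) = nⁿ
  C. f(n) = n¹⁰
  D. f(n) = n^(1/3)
B > C > A > D

Comparing growth rates:
B = nⁿ is O(nⁿ)
C = n¹⁰ is O(n¹⁰)
A = n log²(n) is O(n log² n)
D = n^(1/3) is O(n^(1/3))

Therefore, the order from fastest to slowest is: B > C > A > D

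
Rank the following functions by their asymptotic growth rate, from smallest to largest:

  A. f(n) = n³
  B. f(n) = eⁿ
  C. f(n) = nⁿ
A < B < C

Comparing growth rates:
A = n³ is O(n³)
B = eⁿ is O(eⁿ)
C = nⁿ is O(nⁿ)

Therefore, the order from slowest to fastest is: A < B < C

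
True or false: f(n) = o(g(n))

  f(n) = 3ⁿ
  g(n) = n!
True

f(n) = 3ⁿ is O(3ⁿ), and g(n) = n! is O(n!).
Since O(3ⁿ) grows strictly slower than O(n!), f(n) = o(g(n)) is true.
This means lim(n→∞) f(n)/g(n) = 0.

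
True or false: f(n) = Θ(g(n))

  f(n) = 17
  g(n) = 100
True

f(n) = 17 and g(n) = 100 are both O(1).
Since they have the same asymptotic growth rate, f(n) = Θ(g(n)) is true.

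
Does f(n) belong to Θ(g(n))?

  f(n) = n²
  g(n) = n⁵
False

f(n) = n² is O(n²), and g(n) = n⁵ is O(n⁵).
Since they have different growth rates, f(n) = Θ(g(n)) is false.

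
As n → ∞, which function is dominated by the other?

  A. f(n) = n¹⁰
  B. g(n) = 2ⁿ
A

f(n) = n¹⁰ is O(n¹⁰), while g(n) = 2ⁿ is O(2ⁿ).
Since O(n¹⁰) grows slower than O(2ⁿ), f(n) is dominated.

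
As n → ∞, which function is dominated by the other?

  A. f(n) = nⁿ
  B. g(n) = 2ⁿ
B

f(n) = nⁿ is O(nⁿ), while g(n) = 2ⁿ is O(2ⁿ).
Since O(2ⁿ) grows slower than O(nⁿ), g(n) is dominated.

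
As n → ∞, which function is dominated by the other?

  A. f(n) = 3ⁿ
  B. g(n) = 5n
B

f(n) = 3ⁿ is O(3ⁿ), while g(n) = 5n is O(n).
Since O(n) grows slower than O(3ⁿ), g(n) is dominated.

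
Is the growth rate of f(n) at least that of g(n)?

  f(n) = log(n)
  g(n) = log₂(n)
True

f(n) = log(n) and g(n) = log₂(n) are both O(log n).
Big-Ω permits equal growth rates (f ≥ c·g for some c > 0), so f(n) = Ω(g(n)) is true.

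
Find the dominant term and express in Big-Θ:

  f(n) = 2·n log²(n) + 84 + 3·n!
Θ(n!)

Order the terms by growth rate: 84 ≺ 2·n log²(n) ≺ 3·n!.
The fastest-growing term 3·n! dominates as n → ∞; dropping its constant factor gives Θ(n!).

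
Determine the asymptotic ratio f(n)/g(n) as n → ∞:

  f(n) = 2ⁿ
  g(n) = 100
∞

Since 2ⁿ (O(2ⁿ)) grows faster than 100 (O(1)),
the ratio f(n)/g(n) → ∞ as n → ∞.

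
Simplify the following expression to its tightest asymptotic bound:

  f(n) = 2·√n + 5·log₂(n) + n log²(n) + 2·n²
Θ(n²)

Order the terms by growth rate: 5·log₂(n) ≺ 2·√n ≺ n log²(n) ≺ 2·n².
The fastest-growing term 2·n² dominates as n → ∞; dropping its constant factor gives Θ(n²).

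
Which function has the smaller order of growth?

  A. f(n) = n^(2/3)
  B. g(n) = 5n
A

f(n) = n^(2/3) is O(n^(2/3)), while g(n) = 5n is O(n).
Since O(n^(2/3)) grows slower than O(n), f(n) is dominated.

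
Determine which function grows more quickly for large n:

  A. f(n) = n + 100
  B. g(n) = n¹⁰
B

f(n) = n + 100 is O(n), while g(n) = n¹⁰ is O(n¹⁰).
Since O(n¹⁰) grows faster than O(n), g(n) dominates.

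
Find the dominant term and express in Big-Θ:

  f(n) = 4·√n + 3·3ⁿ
Θ(3ⁿ)

Order the terms by growth rate: 4·√n ≺ 3·3ⁿ.
The fastest-growing term 3·3ⁿ dominates as n → ∞; dropping its constant factor gives Θ(3ⁿ).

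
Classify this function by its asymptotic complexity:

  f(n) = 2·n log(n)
O(n log n)

The dominant term in 2·n log(n) is 2·n log(n), which is Θ(n log n).
Constants are absorbed, so the tightest bound is O(n log n).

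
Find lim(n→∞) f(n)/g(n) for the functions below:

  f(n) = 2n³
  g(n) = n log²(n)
∞

Since 2n³ (O(n³)) grows faster than n log²(n) (O(n log² n)),
the ratio f(n)/g(n) → ∞ as n → ∞.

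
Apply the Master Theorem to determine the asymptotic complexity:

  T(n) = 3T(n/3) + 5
Θ(n)

Master Theorem: a = 3, b = 3, f(n) = 5.
Compute the critical exponent d = log₃(3) = 1.
Compare f(n) = Θ(1) against n^d:
  k = 0 < d = 1, so f(n) = O(n^(d-ε)) — Case 1.
  The recursion cost dominates: T(n) = Θ(n^d) = Θ(n).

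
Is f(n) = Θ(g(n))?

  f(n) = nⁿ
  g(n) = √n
False

f(n) = nⁿ is O(nⁿ), and g(n) = √n is O(√n).
Since they have different growth rates, f(n) = Θ(g(n)) is false.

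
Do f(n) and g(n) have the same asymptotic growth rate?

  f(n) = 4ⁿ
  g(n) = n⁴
False

f(n) = 4ⁿ is O(4ⁿ), and g(n) = n⁴ is O(n⁴).
Since they have different growth rates, f(n) = Θ(g(n)) is false.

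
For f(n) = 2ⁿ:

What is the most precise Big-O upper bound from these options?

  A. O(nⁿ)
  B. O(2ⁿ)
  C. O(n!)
B

f(n) = 2ⁿ is O(2ⁿ).
All listed options are valid Big-O bounds (upper bounds),
but O(2ⁿ) is the tightest (smallest valid bound).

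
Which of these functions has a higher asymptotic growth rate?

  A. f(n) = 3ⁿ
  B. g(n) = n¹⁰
A

f(n) = 3ⁿ is O(3ⁿ), while g(n) = n¹⁰ is O(n¹⁰).
Since O(3ⁿ) grows faster than O(n¹⁰), f(n) dominates.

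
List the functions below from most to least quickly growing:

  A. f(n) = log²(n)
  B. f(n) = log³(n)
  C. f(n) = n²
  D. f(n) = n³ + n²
D > C > B > A

Comparing growth rates:
D = n³ + n² is O(n³)
C = n² is O(n²)
B = log³(n) is O(log³ n)
A = log²(n) is O(log² n)

Therefore, the order from fastest to slowest is: D > C > B > A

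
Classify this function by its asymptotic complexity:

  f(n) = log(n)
O(log n)

The dominant term in log(n) is log(n), which is Θ(log n).
Constants are absorbed, so the tightest bound is O(log n).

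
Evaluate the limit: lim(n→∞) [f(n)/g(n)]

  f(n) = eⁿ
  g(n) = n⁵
∞

Since eⁿ (O(eⁿ)) grows faster than n⁵ (O(n⁵)),
the ratio f(n)/g(n) → ∞ as n → ∞.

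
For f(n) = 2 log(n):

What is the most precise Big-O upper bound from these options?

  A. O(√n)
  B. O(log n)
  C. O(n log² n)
B

f(n) = 2 log(n) is O(log n).
All listed options are valid Big-O bounds (upper bounds),
but O(log n) is the tightest (smallest valid bound).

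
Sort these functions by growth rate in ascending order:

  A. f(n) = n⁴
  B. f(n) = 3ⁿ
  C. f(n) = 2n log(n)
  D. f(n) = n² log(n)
C < D < A < B

Comparing growth rates:
C = 2n log(n) is O(n log n)
D = n² log(n) is O(n² log n)
A = n⁴ is O(n⁴)
B = 3ⁿ is O(3ⁿ)

Therefore, the order from slowest to fastest is: C < D < A < B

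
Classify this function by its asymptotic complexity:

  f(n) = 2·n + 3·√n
O(n)

The dominant term in 2·n + 3·√n is 2·n, which is Θ(n).
Lower-order terms (3·√n) are asymptotically negligible.
Constants are absorbed, so the tightest bound is O(n).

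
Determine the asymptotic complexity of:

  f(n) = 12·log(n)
O(log n)

The dominant term in 12·log(n) is 12·log(n), which is Θ(log n).
Constants are absorbed, so the tightest bound is O(log n).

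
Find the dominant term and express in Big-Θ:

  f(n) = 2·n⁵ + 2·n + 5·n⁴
Θ(n⁵)

Order the terms by growth rate: 2·n ≺ 5·n⁴ ≺ 2·n⁵.
The fastest-growing term 2·n⁵ dominates as n → ∞; dropping its constant factor gives Θ(n⁵).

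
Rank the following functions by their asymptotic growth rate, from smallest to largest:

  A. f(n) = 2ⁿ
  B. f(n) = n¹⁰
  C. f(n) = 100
C < B < A

Comparing growth rates:
C = 100 is O(1)
B = n¹⁰ is O(n¹⁰)
A = 2ⁿ is O(2ⁿ)

Therefore, the order from slowest to fastest is: C < B < A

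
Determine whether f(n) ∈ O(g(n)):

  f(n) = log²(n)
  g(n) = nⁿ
True

f(n) = log²(n) is O(log² n), and g(n) = nⁿ is O(nⁿ).
Since O(log² n) ⊆ O(nⁿ) (f grows no faster than g), f(n) = O(g(n)) is true.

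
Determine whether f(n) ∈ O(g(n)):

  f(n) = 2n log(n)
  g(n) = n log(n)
True

f(n) = 2n log(n) and g(n) = n log(n) are both O(n log n).
Big-O permits equal growth rates (f ≤ c·g for some c), so f(n) = O(g(n)) is true.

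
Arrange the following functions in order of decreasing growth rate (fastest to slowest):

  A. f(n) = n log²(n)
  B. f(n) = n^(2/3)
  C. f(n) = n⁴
C > A > B

Comparing growth rates:
C = n⁴ is O(n⁴)
A = n log²(n) is O(n log² n)
B = n^(2/3) is O(n^(2/3))

Therefore, the order from fastest to slowest is: C > A > B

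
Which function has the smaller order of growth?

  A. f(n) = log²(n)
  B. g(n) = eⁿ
A

f(n) = log²(n) is O(log² n), while g(n) = eⁿ is O(eⁿ).
Since O(log² n) grows slower than O(eⁿ), f(n) is dominated.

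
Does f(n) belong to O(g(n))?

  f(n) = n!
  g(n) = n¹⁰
False

f(n) = n! is O(n!), and g(n) = n¹⁰ is O(n¹⁰).
Since O(n!) grows faster than O(n¹⁰), f(n) = O(g(n)) is false.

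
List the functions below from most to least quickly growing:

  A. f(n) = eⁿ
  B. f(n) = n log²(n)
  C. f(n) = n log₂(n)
A > B > C

Comparing growth rates:
A = eⁿ is O(eⁿ)
B = n log²(n) is O(n log² n)
C = n log₂(n) is O(n log n)

Therefore, the order from fastest to slowest is: A > B > C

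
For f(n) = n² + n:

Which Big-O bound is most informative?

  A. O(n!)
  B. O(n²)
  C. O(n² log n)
B

f(n) = n² + n is O(n²).
All listed options are valid Big-O bounds (upper bounds),
but O(n²) is the tightest (smallest valid bound).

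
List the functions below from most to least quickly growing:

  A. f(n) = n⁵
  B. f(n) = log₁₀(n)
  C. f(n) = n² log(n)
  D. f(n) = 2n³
A > D > C > B

Comparing growth rates:
A = n⁵ is O(n⁵)
D = 2n³ is O(n³)
C = n² log(n) is O(n² log n)
B = log₁₀(n) is O(log n)

Therefore, the order from fastest to slowest is: A > D > C > B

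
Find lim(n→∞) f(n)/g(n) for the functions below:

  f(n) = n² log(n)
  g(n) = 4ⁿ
0

Since n² log(n) (O(n² log n)) grows slower than 4ⁿ (O(4ⁿ)),
the ratio f(n)/g(n) → 0 as n → ∞.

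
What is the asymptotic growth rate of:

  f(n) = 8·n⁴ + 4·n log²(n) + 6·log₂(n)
Θ(n⁴)

Order the terms by growth rate: 6·log₂(n) ≺ 4·n log²(n) ≺ 8·n⁴.
The fastest-growing term 8·n⁴ dominates as n → ∞; dropping its constant factor gives Θ(n⁴).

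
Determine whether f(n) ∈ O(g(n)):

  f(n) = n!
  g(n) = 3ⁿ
False

f(n) = n! is O(n!), and g(n) = 3ⁿ is O(3ⁿ).
Since O(n!) grows faster than O(3ⁿ), f(n) = O(g(n)) is false.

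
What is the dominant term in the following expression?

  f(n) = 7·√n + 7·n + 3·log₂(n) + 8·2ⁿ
8·2ⁿ

Looking at each term:
  - 7·√n is O(√n)
  - 7·n is O(n)
  - 3·log₂(n) is O(log n)
  - 8·2ⁿ is O(2ⁿ)

The term 8·2ⁿ (O(2ⁿ)) grows fastest and dominates all others.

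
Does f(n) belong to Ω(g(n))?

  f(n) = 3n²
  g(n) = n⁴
False

f(n) = 3n² is O(n²), and g(n) = n⁴ is O(n⁴).
Since O(n²) grows slower than O(n⁴), f(n) = Ω(g(n)) is false.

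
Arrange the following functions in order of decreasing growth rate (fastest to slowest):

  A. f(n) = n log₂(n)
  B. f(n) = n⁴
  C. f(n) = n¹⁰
C > B > A

Comparing growth rates:
C = n¹⁰ is O(n¹⁰)
B = n⁴ is O(n⁴)
A = n log₂(n) is O(n log n)

Therefore, the order from fastest to slowest is: C > B > A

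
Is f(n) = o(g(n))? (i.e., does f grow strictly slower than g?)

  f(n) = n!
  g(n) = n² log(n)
False

f(n) = n! is O(n!), and g(n) = n² log(n) is O(n² log n).
Since O(n!) grows faster than or equal to O(n² log n), f(n) = o(g(n)) is false.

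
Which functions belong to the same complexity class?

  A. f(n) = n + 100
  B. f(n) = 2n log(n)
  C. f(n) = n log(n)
B and C

Examining each function:
  A. n + 100 is O(n)
  B. 2n log(n) is O(n log n)
  C. n log(n) is O(n log n)

Functions B and C both have the same complexity class.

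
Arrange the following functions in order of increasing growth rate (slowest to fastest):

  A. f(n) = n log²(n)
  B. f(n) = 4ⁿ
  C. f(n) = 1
C < A < B

Comparing growth rates:
C = 1 is O(1)
A = n log²(n) is O(n log² n)
B = 4ⁿ is O(4ⁿ)

Therefore, the order from slowest to fastest is: C < A < B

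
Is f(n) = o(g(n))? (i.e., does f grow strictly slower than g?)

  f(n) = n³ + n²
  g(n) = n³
False

f(n) = n³ + n² is O(n³), and g(n) = n³ is O(n³).
Since they have the same growth rate, f(n) = o(g(n)) is false.
(f = o(g) requires f to grow strictly slower, not equal.)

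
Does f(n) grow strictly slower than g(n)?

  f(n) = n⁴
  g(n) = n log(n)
False

f(n) = n⁴ is O(n⁴), and g(n) = n log(n) is O(n log n).
Since O(n⁴) grows faster than or equal to O(n log n), f(n) = o(g(n)) is false.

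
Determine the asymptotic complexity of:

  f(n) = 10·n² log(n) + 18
O(n² log n)

The dominant term in 10·n² log(n) + 18 is 10·n² log(n), which is Θ(n² log n).
Lower-order terms (18) are asymptotically negligible.
Constants are absorbed, so the tightest bound is O(n² log n).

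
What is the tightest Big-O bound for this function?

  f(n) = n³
O(n³)

The dominant term in n³ is n³, which is Θ(n³).
Constants are absorbed, so the tightest bound is O(n³).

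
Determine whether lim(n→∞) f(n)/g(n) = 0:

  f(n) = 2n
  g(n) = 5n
False

f(n) = 2n is O(n), and g(n) = 5n is O(n).
Since they have the same growth rate, f(n) = o(g(n)) is false.
(f = o(g) requires f to grow strictly slower, not equal.)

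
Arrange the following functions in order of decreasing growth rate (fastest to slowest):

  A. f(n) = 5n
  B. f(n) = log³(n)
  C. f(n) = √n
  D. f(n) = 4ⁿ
D > A > C > B

Comparing growth rates:
D = 4ⁿ is O(4ⁿ)
A = 5n is O(n)
C = √n is O(√n)
B = log³(n) is O(log³ n)

Therefore, the order from fastest to slowest is: D > A > C > B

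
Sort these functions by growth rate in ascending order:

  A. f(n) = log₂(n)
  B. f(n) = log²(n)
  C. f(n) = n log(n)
A < B < C

Comparing growth rates:
A = log₂(n) is O(log n)
B = log²(n) is O(log² n)
C = n log(n) is O(n log n)

Therefore, the order from slowest to fastest is: A < B < C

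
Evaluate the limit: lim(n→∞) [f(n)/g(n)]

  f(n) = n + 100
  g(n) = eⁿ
0

Since n + 100 (O(n)) grows slower than eⁿ (O(eⁿ)),
the ratio f(n)/g(n) → 0 as n → ∞.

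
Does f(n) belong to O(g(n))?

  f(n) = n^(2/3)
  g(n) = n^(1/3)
False

f(n) = n^(2/3) is O(n^(2/3)), and g(n) = n^(1/3) is O(n^(1/3)).
Since O(n^(2/3)) grows faster than O(n^(1/3)), f(n) = O(g(n)) is false.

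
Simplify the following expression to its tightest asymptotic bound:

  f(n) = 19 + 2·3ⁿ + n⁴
Θ(3ⁿ)

Order the terms by growth rate: 19 ≺ n⁴ ≺ 2·3ⁿ.
The fastest-growing term 2·3ⁿ dominates as n → ∞; dropping its constant factor gives Θ(3ⁿ).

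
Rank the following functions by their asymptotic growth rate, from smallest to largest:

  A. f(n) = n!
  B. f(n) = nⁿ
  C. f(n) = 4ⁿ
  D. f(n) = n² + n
D < C < A < B

Comparing growth rates:
D = n² + n is O(n²)
C = 4ⁿ is O(4ⁿ)
A = n! is O(n!)
B = nⁿ is O(nⁿ)

Therefore, the order from slowest to fastest is: D < C < A < B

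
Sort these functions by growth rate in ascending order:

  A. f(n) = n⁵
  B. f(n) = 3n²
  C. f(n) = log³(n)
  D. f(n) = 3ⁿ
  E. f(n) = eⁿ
C < B < A < E < D

Comparing growth rates:
C = log³(n) is O(log³ n)
B = 3n² is O(n²)
A = n⁵ is O(n⁵)
E = eⁿ is O(eⁿ)
D = 3ⁿ is O(3ⁿ)

Therefore, the order from slowest to fastest is: C < B < A < E < D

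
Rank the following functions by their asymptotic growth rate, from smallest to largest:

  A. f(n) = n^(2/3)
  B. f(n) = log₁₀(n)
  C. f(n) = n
B < A < C

Comparing growth rates:
B = log₁₀(n) is O(log n)
A = n^(2/3) is O(n^(2/3))
C = n is O(n)

Therefore, the order from slowest to fastest is: B < A < C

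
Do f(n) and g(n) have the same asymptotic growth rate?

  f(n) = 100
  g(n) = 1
True

f(n) = 100 and g(n) = 1 are both O(1).
Since they have the same asymptotic growth rate, f(n) = Θ(g(n)) is true.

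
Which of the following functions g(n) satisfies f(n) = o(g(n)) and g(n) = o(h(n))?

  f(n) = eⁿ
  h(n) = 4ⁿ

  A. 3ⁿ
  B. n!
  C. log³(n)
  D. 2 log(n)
A

We need g(n) with eⁿ = o(g(n)) and g(n) = o(4ⁿ), i.e. O(eⁿ) ≺ g ≺ O(4ⁿ).
Check each option:
  A. 3ⁿ — O(3ⁿ) is strictly between O(eⁿ) and O(4ⁿ) ✓
  B. n! — O(n!) does not grow strictly slower than h(n)
  C. log³(n) — O(log³ n) does not grow strictly faster than f(n)
  D. 2 log(n) — O(log n) does not grow strictly faster than f(n)

Only option A (3ⁿ) lies strictly between.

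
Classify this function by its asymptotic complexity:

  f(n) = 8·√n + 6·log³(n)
O(√n)

The dominant term in 8·√n + 6·log³(n) is 8·√n, which is Θ(√n).
Lower-order terms (6·log³(n)) are asymptotically negligible.
Constants are absorbed, so the tightest bound is O(√n).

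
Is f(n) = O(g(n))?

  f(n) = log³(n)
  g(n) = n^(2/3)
True

f(n) = log³(n) is O(log³ n), and g(n) = n^(2/3) is O(n^(2/3)).
Since O(log³ n) ⊆ O(n^(2/3)) (f grows no faster than g), f(n) = O(g(n)) is true.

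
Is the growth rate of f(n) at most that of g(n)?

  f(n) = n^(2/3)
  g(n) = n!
True

f(n) = n^(2/3) is O(n^(2/3)), and g(n) = n! is O(n!).
Since O(n^(2/3)) ⊆ O(n!) (f grows no faster than g), f(n) = O(g(n)) is true.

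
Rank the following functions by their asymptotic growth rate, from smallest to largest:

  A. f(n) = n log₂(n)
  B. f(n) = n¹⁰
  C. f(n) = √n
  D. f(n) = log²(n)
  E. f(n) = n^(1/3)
D < E < C < A < B

Comparing growth rates:
D = log²(n) is O(log² n)
E = n^(1/3) is O(n^(1/3))
C = √n is O(√n)
A = n log₂(n) is O(n log n)
B = n¹⁰ is O(n¹⁰)

Therefore, the order from slowest to fastest is: D < E < C < A < B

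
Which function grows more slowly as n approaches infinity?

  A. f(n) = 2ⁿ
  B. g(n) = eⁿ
A

f(n) = 2ⁿ is O(2ⁿ), while g(n) = eⁿ is O(eⁿ).
Since O(2ⁿ) grows slower than O(eⁿ), f(n) is dominated.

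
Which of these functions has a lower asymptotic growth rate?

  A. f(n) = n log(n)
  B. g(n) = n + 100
B

f(n) = n log(n) is O(n log n), while g(n) = n + 100 is O(n).
Since O(n) grows slower than O(n log n), g(n) is dominated.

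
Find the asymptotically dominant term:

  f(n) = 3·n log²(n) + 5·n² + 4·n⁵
4·n⁵

Looking at each term:
  - 3·n log²(n) is O(n log² n)
  - 5·n² is O(n²)
  - 4·n⁵ is O(n⁵)

The term 4·n⁵ (O(n⁵)) grows fastest and dominates all others.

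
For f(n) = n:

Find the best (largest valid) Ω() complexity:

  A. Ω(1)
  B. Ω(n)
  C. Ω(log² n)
B

f(n) = n is Ω(n).
All listed options are valid Big-Ω bounds (lower bounds),
but Ω(n) is the tightest (largest valid bound).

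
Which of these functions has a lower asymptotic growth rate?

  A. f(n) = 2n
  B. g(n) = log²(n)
B

f(n) = 2n is O(n), while g(n) = log²(n) is O(log² n).
Since O(log² n) grows slower than O(n), g(n) is dominated.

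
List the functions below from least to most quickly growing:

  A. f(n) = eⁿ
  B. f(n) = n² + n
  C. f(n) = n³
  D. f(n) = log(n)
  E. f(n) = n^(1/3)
D < E < B < C < A

Comparing growth rates:
D = log(n) is O(log n)
E = n^(1/3) is O(n^(1/3))
B = n² + n is O(n²)
C = n³ is O(n³)
A = eⁿ is O(eⁿ)

Therefore, the order from slowest to fastest is: D < E < B < C < A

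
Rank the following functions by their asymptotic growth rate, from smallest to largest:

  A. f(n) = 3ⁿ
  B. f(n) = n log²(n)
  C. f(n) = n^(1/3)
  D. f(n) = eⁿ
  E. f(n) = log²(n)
E < C < B < D < A

Comparing growth rates:
E = log²(n) is O(log² n)
C = n^(1/3) is O(n^(1/3))
B = n log²(n) is O(n log² n)
D = eⁿ is O(eⁿ)
A = 3ⁿ is O(3ⁿ)

Therefore, the order from slowest to fastest is: E < C < B < D < A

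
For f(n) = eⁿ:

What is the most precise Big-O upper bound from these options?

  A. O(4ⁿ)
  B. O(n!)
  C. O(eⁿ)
C

f(n) = eⁿ is O(eⁿ).
All listed options are valid Big-O bounds (upper bounds),
but O(eⁿ) is the tightest (smallest valid bound).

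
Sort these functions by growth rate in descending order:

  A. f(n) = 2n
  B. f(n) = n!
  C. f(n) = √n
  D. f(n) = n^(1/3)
B > A > C > D

Comparing growth rates:
B = n! is O(n!)
A = 2n is O(n)
C = √n is O(√n)
D = n^(1/3) is O(n^(1/3))

Therefore, the order from fastest to slowest is: B > A > C > D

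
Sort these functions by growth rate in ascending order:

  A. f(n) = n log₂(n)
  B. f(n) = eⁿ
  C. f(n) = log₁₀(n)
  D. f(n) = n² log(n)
C < A < D < B

Comparing growth rates:
C = log₁₀(n) is O(log n)
A = n log₂(n) is O(n log n)
D = n² log(n) is O(n² log n)
B = eⁿ is O(eⁿ)

Therefore, the order from slowest to fastest is: C < A < D < B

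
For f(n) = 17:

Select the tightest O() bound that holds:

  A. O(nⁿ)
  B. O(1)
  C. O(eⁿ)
B

f(n) = 17 is O(1).
All listed options are valid Big-O bounds (upper bounds),
but O(1) is the tightest (smallest valid bound).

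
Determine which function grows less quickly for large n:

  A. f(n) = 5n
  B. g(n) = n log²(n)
A

f(n) = 5n is O(n), while g(n) = n log²(n) is O(n log² n).
Since O(n) grows slower than O(n log² n), f(n) is dominated.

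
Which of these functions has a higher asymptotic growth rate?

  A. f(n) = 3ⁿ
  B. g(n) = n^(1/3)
A

f(n) = 3ⁿ is O(3ⁿ), while g(n) = n^(1/3) is O(n^(1/3)).
Since O(3ⁿ) grows faster than O(n^(1/3)), f(n) dominates.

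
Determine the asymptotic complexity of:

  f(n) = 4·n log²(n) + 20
O(n log² n)

The dominant term in 4·n log²(n) + 20 is 4·n log²(n), which is Θ(n log² n).
Lower-order terms (20) are asymptotically negligible.
Constants are absorbed, so the tightest bound is O(n log² n).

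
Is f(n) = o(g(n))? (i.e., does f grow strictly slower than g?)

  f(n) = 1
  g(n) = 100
False

f(n) = 1 is O(1), and g(n) = 100 is O(1).
Since they have the same growth rate, f(n) = o(g(n)) is false.
(f = o(g) requires f to grow strictly slower, not equal.)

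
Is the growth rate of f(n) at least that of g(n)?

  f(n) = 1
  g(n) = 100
True

f(n) = 1 and g(n) = 100 are both O(1).
Big-Ω permits equal growth rates (f ≥ c·g for some c > 0), so f(n) = Ω(g(n)) is true.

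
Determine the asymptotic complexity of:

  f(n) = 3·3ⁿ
O(3ⁿ)

The dominant term in 3·3ⁿ is 3·3ⁿ, which is Θ(3ⁿ).
Constants are absorbed, so the tightest bound is O(3ⁿ).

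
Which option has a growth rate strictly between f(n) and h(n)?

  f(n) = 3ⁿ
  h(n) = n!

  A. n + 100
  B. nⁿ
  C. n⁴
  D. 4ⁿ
D

We need g(n) with 3ⁿ = o(g(n)) and g(n) = o(n!), i.e. O(3ⁿ) ≺ g ≺ O(n!).
Check each option:
  A. n + 100 — O(n) does not grow strictly faster than f(n)
  B. nⁿ — O(nⁿ) does not grow strictly slower than h(n)
  C. n⁴ — O(n⁴) does not grow strictly faster than f(n)
  D. 4ⁿ — O(4ⁿ) is strictly between O(3ⁿ) and O(n!) ✓

Only option D (4ⁿ) lies strictly between.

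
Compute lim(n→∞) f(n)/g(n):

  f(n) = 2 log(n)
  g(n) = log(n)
2

Since 2 log(n) and log(n) have the same growth rate (O(log n)),
the ratio converges to a constant: 2.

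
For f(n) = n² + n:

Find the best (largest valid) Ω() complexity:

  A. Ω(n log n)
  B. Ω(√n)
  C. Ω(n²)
C

f(n) = n² + n is Ω(n²).
All listed options are valid Big-Ω bounds (lower bounds),
but Ω(n²) is the tightest (largest valid bound).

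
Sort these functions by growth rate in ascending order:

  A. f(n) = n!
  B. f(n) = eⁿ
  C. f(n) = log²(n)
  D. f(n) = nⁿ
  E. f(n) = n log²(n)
C < E < B < A < D

Comparing growth rates:
C = log²(n) is O(log² n)
E = n log²(n) is O(n log² n)
B = eⁿ is O(eⁿ)
A = n! is O(n!)
D = nⁿ is O(nⁿ)

Therefore, the order from slowest to fastest is: C < E < B < A < D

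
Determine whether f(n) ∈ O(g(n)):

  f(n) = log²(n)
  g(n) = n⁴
True

f(n) = log²(n) is O(log² n), and g(n) = n⁴ is O(n⁴).
Since O(log² n) ⊆ O(n⁴) (f grows no faster than g), f(n) = O(g(n)) is true.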